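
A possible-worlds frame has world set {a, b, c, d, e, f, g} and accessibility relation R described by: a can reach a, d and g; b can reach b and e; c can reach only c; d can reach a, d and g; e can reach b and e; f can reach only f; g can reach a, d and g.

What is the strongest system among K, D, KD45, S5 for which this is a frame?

Serial (axiom D): yes — every world has a successor (e.g. a R a).
Euclidean (axiom 5): yes — any two successors of a common world are R-related.
Transitive (axiom 4): yes — every two-step R-path is closed by a direct edge.
Reflexive (axiom T): yes — every world is R-related to itself.
So F validates K, D, KD45, S5. The strongest is S5.

S5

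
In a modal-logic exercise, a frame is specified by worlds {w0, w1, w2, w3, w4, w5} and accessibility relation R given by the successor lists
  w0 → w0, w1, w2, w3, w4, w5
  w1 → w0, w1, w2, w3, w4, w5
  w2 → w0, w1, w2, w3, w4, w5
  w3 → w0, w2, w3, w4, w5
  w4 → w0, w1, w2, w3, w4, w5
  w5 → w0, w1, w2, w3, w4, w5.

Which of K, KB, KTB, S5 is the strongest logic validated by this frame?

K

Symmetric (axiom B): no — w1 R w3 but not w3 R w1.
Reflexive (axiom T): yes — every world is R-related to itself.
Euclidean (axiom 5): no — w0 R w3 and w0 R w1, but not w3 R w1.
So F validates K; KB would additionally require R to be symmetric. The strongest is K.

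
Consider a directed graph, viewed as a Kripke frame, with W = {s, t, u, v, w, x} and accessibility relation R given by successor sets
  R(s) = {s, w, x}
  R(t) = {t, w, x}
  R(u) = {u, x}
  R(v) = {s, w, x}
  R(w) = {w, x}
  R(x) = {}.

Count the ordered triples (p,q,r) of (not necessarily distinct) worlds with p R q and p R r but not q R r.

16

Enumerating: (s,w,s), (s,x,s), (s,x,w), (s,x,x), (t,w,t), (t,x,t), (t,x,w), (t,x,x), (u,x,u), (u,x,x), (v,w,s), (v,x,s), (v,x,w), (v,x,x), (w,x,w), (w,x,x).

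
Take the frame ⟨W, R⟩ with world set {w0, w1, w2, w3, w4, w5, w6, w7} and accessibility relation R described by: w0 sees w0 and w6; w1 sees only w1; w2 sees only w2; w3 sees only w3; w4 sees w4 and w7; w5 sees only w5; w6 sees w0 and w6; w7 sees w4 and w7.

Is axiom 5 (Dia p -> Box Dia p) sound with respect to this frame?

Yes

The schema 5 characterises exactly the Euclidean frames.
Euclidean: yes — any two successors of a common world are R-related.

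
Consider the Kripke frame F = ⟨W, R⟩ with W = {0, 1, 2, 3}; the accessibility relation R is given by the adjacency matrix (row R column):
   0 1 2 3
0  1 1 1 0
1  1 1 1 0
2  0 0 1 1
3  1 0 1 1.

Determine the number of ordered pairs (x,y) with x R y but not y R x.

3

Enumerating: (0,2), (1,2), (3,0).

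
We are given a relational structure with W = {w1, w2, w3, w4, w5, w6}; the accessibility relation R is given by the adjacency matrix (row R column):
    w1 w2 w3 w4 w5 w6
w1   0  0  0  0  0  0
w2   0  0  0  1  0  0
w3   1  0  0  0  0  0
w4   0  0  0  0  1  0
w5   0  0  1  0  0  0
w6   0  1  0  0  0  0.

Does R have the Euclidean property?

Euclidean: no — w2 R w4 and w2 R w4, but not w4 R w4.

No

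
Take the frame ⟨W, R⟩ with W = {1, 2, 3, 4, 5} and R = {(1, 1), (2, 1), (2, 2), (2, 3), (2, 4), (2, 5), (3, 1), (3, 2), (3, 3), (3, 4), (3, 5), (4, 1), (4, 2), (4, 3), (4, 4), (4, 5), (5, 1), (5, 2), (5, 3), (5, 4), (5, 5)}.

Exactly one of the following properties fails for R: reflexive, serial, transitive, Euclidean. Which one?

Euclidean

Reflexive: yes — every world is R-related to itself.
Serial: yes — every world has a successor (e.g. 1 R 1).
Transitive: yes — every two-step R-path is closed by a direct edge.
Euclidean: no — 2 R 1 and 2 R 3, but not 1 R 3.
Only Euclidean fails.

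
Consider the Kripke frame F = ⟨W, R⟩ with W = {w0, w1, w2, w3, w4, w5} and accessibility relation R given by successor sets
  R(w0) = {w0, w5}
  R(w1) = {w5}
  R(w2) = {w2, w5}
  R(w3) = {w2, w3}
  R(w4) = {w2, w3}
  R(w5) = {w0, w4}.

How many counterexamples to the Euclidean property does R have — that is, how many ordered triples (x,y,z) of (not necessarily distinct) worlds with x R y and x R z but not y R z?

9

Enumerating: (w0,w5,w5), (w1,w5,w5), (w2,w5,w2), (w2,w5,w5), (w3,w2,w3), (w4,w2,w3), (w5,w0,w4), (w5,w4,w0), (w5,w4,w4).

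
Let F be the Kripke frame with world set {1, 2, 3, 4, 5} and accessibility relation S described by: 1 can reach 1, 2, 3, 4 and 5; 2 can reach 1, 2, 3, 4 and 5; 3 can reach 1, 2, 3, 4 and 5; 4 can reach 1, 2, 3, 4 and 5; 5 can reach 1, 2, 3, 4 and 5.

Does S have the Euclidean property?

Euclidean: yes — any two successors of a common world are S-related.

Yes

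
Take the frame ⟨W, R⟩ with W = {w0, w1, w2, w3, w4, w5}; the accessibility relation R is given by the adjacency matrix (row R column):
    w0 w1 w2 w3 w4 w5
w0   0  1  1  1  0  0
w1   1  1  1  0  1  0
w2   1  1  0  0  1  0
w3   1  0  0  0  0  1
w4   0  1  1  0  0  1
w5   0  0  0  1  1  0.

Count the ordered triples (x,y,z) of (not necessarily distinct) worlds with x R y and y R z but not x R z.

Enumerating: (w0,w1,w0), (w0,w1,w4), (w0,w2,w0), (w0,w2,w4), (w0,w3,w0), (w0,w3,w5), (w1,w0,w3), (w1,w4,w5), (w2,w0,w2), (w2,w0,w3), (w2,w1,w2), (w2,w4,w2), … and 17 more.
Total: 29.

29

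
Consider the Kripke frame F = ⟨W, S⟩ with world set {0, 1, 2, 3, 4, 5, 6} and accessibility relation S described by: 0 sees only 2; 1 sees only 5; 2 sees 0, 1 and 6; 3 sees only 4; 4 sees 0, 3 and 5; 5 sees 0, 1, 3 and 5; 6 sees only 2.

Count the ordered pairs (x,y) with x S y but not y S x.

5

Enumerating: (2,1), (4,0), (4,5), (5,0), (5,3).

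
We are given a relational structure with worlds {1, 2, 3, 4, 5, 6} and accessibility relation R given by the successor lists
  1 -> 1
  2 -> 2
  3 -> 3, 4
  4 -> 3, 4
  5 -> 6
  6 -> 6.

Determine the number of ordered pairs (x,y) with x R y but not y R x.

Enumerating: (5,6).

1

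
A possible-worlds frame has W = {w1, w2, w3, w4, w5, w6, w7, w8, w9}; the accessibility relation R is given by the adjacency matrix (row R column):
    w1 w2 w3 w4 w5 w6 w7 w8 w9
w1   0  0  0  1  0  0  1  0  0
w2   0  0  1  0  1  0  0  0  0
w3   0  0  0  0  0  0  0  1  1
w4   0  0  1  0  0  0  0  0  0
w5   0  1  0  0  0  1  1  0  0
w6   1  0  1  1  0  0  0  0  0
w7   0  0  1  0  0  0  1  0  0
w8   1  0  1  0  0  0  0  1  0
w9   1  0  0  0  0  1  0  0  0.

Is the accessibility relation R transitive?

Transitive: no — w1 R w4 and w4 R w3, but not w1 R w3.

No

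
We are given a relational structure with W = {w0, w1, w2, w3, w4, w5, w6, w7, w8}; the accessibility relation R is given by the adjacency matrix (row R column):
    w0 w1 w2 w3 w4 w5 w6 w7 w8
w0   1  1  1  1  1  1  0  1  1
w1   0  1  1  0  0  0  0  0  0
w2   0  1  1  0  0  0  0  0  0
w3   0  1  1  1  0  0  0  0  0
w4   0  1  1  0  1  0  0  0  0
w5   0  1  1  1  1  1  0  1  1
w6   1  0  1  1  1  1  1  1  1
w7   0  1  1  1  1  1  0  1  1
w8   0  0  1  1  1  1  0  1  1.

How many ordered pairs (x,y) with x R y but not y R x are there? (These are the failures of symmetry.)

29

Enumerating: (w0,w1), (w0,w2), (w0,w3), (w0,w4), (w0,w5), (w0,w7), (w0,w8), (w3,w1), (w3,w2), (w4,w1), (w4,w2), (w5,w1), … and 17 more.
Total: 29.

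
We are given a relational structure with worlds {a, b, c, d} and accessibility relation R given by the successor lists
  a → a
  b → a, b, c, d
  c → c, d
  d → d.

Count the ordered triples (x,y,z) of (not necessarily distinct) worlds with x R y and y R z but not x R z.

0

R is transitive; there are no such tuples.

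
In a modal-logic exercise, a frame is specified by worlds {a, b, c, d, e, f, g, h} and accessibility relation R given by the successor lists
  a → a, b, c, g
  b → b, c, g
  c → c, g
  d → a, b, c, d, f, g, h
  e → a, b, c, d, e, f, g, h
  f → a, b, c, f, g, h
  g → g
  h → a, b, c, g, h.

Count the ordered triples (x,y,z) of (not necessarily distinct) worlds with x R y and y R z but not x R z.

0

R is transitive; there are no such tuples.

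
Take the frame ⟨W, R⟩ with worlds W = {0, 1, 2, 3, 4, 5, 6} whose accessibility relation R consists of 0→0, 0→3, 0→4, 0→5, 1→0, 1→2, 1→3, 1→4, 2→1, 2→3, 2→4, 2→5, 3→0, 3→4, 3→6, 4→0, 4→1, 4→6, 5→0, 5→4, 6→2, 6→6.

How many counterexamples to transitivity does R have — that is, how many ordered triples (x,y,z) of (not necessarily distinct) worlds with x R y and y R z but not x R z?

35

Enumerating: (0,3,6), (0,4,1), (0,4,6), (1,0,5), (1,2,1), (1,2,5), (1,3,6), (1,4,1), (1,4,6), (2,1,0), (2,1,2), (2,3,0), … and 23 more.
Total: 35.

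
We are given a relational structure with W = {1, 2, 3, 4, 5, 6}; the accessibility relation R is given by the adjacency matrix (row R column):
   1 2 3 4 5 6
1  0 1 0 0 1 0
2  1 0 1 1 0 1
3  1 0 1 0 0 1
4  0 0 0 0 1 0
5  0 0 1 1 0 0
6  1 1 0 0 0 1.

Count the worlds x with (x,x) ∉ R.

Enumerating: 1, 2, 4, 5.

4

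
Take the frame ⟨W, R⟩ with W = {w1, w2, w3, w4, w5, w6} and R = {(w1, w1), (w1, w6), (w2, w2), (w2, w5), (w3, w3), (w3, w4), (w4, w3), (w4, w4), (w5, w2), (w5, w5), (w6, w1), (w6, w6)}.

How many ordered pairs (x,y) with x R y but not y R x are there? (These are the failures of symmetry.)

0

R is symmetric; there are no such tuples.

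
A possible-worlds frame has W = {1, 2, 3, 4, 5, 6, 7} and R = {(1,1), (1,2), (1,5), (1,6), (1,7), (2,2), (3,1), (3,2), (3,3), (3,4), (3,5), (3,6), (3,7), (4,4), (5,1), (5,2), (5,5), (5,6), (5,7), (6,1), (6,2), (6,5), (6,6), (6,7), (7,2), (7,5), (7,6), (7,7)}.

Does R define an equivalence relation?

Reflexive: yes — every world is R-related to itself.
Symmetric: no — 1 R 2 but not 2 R 1.
Transitive: no — 7 R 5 and 5 R 1, but not 7 R 1.
So R is not an equivalence relation.

No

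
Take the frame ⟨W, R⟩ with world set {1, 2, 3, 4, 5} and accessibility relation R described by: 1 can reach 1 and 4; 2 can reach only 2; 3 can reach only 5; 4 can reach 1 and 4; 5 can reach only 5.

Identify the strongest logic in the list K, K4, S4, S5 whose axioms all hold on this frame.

Transitive (axiom 4): yes — every two-step R-path is closed by a direct edge.
Reflexive (axiom T): no — 3 is not related to itself.
Euclidean (axiom 5): yes — any two successors of a common world are R-related.
So F validates K, K4; S4 would additionally require R to be reflexive. The strongest is K4.

K4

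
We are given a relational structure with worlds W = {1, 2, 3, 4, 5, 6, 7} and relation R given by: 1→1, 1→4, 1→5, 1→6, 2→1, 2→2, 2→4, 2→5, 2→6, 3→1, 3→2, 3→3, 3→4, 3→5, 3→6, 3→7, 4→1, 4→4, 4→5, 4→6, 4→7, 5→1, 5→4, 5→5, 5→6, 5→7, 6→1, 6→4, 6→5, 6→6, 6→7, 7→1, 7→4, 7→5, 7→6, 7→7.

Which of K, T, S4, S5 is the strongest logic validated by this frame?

T

Reflexive (axiom T): yes — every world is R-related to itself.
Transitive (axiom 4): no — 1 R 4 and 4 R 7, but not 1 R 7.
Euclidean (axiom 5): no — 3 R 1 and 3 R 2, but not 1 R 2.
So F validates K, T; S4 would additionally require R to be transitive. The strongest is T.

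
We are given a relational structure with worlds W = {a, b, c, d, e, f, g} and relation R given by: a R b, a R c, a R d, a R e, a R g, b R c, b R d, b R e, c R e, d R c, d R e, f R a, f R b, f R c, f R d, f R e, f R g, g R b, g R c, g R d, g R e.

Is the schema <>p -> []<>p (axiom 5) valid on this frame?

No

By correspondence theory, 5 is valid on a frame iff R is Euclidean.
Euclidean: no — a R b and a R g, but not b R g.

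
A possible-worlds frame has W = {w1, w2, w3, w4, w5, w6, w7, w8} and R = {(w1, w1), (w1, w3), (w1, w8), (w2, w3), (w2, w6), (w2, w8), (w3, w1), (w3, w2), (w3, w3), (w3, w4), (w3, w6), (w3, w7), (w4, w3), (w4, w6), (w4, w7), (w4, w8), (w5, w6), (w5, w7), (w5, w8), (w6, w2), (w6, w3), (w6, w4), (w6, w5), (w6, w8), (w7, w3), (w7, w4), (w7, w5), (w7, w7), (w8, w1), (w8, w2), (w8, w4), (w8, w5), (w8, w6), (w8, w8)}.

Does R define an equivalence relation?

Reflexive: no — w2 is not related to itself.
Symmetric: yes — every pair in R has its reverse in R.
Transitive: no — w1 R w3 and w3 R w2, but not w1 R w2.
So R is not an equivalence relation.

No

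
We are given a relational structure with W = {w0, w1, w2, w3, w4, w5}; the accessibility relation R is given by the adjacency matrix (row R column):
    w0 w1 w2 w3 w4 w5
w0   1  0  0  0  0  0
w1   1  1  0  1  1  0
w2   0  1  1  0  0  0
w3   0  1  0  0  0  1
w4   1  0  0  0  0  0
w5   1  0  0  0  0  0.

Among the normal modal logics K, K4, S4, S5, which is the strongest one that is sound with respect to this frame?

K

Transitive (axiom 4): no — w1 R w3 and w3 R w5, but not w1 R w5.
Reflexive (axiom T): no — w3 is not related to itself.
Euclidean (axiom 5): no — w1 R w0 and w1 R w3, but not w0 R w3.
So F validates K; K4 would additionally require R to be transitive. The strongest is K.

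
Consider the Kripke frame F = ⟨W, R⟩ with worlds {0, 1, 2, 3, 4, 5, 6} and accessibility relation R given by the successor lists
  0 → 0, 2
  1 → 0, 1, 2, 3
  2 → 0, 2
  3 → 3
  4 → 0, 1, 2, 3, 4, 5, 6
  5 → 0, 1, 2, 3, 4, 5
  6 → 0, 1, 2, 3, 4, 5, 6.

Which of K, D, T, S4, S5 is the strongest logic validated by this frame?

T

Serial (axiom D): yes — every world has a successor (e.g. 0 R 0).
Reflexive (axiom T): yes — every world is R-related to itself.
Transitive (axiom 4): no — 5 R 4 and 4 R 6, but not 5 R 6.
Euclidean (axiom 5): no — 1 R 0 and 1 R 3, but not 0 R 3.
So F validates K, D, T; S4 would additionally require R to be transitive. The strongest is T.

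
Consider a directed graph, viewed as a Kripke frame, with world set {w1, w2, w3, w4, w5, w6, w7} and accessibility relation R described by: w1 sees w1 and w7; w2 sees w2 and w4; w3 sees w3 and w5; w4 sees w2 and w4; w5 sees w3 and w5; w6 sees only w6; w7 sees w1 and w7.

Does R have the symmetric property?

Yes

Symmetric: yes — every pair in R has its reverse in R.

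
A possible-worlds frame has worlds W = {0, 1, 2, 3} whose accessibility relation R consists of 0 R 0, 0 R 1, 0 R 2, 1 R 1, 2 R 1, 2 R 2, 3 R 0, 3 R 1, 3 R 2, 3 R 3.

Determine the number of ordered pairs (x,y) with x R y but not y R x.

Enumerating: (0,1), (0,2), (2,1), (3,0), (3,1), (3,2).

6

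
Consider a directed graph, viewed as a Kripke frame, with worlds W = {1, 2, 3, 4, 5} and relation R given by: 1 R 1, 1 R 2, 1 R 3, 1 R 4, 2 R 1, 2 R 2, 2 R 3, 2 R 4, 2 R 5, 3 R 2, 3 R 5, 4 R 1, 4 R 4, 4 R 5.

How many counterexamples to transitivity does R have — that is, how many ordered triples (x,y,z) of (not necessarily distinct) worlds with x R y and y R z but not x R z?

8

Enumerating: (1,2,5), (1,3,5), (1,4,5), (3,2,1), (3,2,3), (3,2,4), (4,1,2), (4,1,3).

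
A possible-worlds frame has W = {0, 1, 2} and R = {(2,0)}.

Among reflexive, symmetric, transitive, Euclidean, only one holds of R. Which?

Reflexive: no — 0 is not related to itself.
Symmetric: no — 2 R 0 but not 0 R 2.
Transitive: yes — every two-step R-path is closed by a direct edge.
Euclidean: no — 2 R 0 and 2 R 0, but not 0 R 0.
Only transitive holds.

transitive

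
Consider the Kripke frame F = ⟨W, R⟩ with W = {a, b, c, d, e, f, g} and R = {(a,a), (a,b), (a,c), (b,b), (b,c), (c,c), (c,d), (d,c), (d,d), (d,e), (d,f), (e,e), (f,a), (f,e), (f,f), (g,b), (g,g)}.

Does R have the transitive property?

No

Transitive: no — a R c and c R d, but not a R d.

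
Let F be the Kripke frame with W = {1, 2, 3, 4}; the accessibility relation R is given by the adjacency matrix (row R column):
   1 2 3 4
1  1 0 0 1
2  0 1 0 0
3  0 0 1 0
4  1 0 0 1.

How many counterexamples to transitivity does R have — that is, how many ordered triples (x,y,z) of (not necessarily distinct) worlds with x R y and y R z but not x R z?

R is transitive; there are no such tuples.

0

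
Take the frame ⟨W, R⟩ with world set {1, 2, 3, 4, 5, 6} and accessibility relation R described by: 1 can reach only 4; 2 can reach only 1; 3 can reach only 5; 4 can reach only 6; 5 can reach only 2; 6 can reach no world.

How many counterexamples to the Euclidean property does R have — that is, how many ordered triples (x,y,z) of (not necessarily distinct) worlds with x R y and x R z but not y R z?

5

Enumerating: (1,4,4), (2,1,1), (3,5,5), (4,6,6), (5,2,2).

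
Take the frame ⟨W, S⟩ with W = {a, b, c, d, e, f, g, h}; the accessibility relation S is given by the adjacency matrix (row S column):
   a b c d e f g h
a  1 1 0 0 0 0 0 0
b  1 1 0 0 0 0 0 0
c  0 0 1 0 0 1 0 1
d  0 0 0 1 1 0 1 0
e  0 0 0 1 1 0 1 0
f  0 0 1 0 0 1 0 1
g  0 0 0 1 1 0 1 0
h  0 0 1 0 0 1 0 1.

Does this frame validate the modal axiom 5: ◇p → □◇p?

Yes

The schema 5 characterises exactly the Euclidean frames.
Euclidean: yes — any two successors of a common world are S-related.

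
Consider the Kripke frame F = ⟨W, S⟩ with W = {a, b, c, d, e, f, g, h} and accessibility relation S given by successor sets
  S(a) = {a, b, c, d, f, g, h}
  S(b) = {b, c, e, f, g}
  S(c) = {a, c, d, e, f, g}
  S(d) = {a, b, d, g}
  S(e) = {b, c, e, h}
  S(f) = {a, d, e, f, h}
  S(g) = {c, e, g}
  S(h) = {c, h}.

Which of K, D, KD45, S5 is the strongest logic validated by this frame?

D

Serial (axiom D): yes — every world has a successor (e.g. a S a).
Euclidean (axiom 5): no — a S b and a S d, but not b S d.
Transitive (axiom 4): no — a S b and b S e, but not a S e.
Reflexive (axiom T): yes — every world is S-related to itself.
So F validates K, D; KD45 would additionally require S to be Euclidean and transitive. The strongest is D.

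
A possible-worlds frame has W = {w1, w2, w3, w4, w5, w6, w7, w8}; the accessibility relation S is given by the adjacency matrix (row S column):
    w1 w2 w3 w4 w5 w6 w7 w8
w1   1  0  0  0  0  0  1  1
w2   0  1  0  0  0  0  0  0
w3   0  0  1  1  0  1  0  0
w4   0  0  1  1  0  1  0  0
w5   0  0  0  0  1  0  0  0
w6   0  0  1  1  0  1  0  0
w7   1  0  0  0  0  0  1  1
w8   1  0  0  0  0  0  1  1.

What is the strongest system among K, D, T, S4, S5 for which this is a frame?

Serial (axiom D): yes — every world has a successor (e.g. w1 S w1).
Reflexive (axiom T): yes — every world is S-related to itself.
Transitive (axiom 4): yes — every two-step S-path is closed by a direct edge.
Euclidean (axiom 5): yes — any two successors of a common world are S-related.
So F validates K, D, T, S4, S5. The strongest is S5.

S5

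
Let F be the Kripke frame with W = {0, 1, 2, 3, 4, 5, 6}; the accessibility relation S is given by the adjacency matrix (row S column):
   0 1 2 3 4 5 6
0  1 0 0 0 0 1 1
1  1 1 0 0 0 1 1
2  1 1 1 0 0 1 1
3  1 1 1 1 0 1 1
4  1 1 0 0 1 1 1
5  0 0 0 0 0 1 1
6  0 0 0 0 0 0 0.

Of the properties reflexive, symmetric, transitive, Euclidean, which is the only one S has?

Reflexive: no — 6 is not related to itself.
Symmetric: no — 0 S 5 but not 5 S 0.
Transitive: yes — every two-step S-path is closed by a direct edge.
Euclidean: no — 0 S 6 and 0 S 5, but not 6 S 5.
Only transitive holds.

transitive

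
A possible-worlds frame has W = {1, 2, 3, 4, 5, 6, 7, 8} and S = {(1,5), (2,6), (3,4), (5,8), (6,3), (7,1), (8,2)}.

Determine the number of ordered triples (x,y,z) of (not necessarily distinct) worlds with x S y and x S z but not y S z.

Enumerating: (1,5,5), (2,6,6), (3,4,4), (5,8,8), (6,3,3), (7,1,1), (8,2,2).

7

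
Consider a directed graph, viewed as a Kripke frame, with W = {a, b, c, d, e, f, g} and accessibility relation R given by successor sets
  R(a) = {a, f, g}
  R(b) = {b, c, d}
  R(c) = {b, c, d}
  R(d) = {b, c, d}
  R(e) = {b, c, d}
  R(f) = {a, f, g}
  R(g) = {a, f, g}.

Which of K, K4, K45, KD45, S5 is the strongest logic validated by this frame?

Transitive (axiom 4): yes — every two-step R-path is closed by a direct edge.
Euclidean (axiom 5): yes — any two successors of a common world are R-related.
Serial (axiom D): yes — every world has a successor (e.g. a R a).
Reflexive (axiom T): no — e is not related to itself.
So F validates K, K4, K45, KD45; S5 would additionally require R to be reflexive. The strongest is KD45.

KD45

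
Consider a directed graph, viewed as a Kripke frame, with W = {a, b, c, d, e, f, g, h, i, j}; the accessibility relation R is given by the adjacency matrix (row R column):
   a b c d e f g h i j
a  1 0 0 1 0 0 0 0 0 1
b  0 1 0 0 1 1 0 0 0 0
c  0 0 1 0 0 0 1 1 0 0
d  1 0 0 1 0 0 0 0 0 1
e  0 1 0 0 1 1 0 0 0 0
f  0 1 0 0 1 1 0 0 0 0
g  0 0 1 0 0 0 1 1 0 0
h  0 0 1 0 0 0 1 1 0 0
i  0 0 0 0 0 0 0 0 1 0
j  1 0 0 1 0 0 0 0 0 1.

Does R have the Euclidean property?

Yes

Euclidean: yes — any two successors of a common world are R-related.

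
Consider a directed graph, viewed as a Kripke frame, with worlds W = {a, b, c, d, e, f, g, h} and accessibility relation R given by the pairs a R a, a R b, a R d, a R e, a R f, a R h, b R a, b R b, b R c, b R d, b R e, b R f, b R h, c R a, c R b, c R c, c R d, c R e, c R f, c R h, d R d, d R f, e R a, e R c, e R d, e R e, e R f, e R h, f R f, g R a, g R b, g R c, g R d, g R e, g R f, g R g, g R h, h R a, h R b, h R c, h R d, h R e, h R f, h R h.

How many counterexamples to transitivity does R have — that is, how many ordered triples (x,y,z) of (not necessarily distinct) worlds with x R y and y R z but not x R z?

Enumerating: (a,b,c), (a,e,c), (a,h,c), (e,a,b), (e,c,b), (e,h,b).

6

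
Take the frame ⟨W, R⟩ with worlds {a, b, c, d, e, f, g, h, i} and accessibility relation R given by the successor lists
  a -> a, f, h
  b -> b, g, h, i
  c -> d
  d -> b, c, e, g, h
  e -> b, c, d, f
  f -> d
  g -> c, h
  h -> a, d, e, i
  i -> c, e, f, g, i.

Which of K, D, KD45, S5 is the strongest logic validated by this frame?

Serial (axiom D): yes — every world has a successor (e.g. a R a).
Euclidean (axiom 5): no — a R f and a R h, but not f R h.
Transitive (axiom 4): no — a R f and f R d, but not a R d.
Reflexive (axiom T): no — c is not related to itself.
So F validates K, D; KD45 would additionally require R to be Euclidean and transitive. The strongest is D.

D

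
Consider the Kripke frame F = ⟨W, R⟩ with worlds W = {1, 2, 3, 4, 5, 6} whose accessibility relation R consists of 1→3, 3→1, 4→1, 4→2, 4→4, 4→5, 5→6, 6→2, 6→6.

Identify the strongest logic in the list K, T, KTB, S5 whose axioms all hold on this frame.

K

Reflexive (axiom T): no — 1 is not related to itself.
Symmetric (axiom B): no — 4 R 1 but not 1 R 4.
Euclidean (axiom 5): no — 4 R 1 and 4 R 2, but not 1 R 2.
So F validates K; T would additionally require R to be reflexive. The strongest is K.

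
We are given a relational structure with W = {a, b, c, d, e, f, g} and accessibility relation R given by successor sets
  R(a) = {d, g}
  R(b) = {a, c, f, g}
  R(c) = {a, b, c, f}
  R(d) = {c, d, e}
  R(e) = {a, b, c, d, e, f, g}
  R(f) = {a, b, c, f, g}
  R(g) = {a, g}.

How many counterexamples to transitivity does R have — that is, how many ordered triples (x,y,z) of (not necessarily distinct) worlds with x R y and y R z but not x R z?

19

Enumerating: (a,d,c), (a,d,e), (a,g,a), (b,a,d), (b,c,b), (b,f,b), (c,a,d), (c,a,g), (c,b,g), (c,f,g), (d,c,a), (d,c,b), … and 7 more.
Total: 19.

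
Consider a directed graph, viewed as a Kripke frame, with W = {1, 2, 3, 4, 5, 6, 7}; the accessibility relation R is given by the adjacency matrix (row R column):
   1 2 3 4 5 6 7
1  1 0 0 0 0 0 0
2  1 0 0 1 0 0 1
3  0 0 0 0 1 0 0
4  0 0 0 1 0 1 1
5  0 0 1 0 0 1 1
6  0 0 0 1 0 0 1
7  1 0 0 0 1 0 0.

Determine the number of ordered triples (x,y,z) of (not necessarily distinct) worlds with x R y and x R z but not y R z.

Enumerating: (2,1,4), (2,1,7), (2,4,1), (2,7,4), (2,7,7), (3,5,5), (4,6,6), (4,7,4), (4,7,6), (4,7,7), (5,3,3), (5,3,6), … and 11 more.
Total: 23.

23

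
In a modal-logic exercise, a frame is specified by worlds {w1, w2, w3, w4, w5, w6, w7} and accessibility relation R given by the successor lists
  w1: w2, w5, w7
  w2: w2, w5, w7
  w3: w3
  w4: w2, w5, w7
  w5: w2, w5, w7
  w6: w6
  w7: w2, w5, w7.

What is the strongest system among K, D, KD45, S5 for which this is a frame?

Serial (axiom D): yes — every world has a successor (e.g. w1 R w2).
Euclidean (axiom 5): yes — any two successors of a common world are R-related.
Transitive (axiom 4): yes — every two-step R-path is closed by a direct edge.
Reflexive (axiom T): no — w1 is not related to itself.
So F validates K, D, KD45; S5 would additionally require R to be reflexive. The strongest is KD45.

KD45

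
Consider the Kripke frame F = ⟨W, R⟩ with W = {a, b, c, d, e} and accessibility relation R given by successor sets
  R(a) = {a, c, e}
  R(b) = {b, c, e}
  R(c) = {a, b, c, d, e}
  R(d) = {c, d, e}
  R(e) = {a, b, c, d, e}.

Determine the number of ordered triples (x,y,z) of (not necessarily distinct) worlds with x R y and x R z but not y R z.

Enumerating: (c,a,b), (c,a,d), (c,b,a), (c,b,d), (c,d,a), (c,d,b), (e,a,b), (e,a,d), (e,b,a), (e,b,d), (e,d,a), (e,d,b).

12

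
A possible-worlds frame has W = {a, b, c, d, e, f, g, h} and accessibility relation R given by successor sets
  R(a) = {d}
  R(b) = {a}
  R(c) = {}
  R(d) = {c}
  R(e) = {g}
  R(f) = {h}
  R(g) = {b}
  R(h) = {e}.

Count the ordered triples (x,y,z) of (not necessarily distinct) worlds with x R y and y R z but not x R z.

6

Enumerating: (a,d,c), (b,a,d), (e,g,b), (f,h,e), (g,b,a), (h,e,g).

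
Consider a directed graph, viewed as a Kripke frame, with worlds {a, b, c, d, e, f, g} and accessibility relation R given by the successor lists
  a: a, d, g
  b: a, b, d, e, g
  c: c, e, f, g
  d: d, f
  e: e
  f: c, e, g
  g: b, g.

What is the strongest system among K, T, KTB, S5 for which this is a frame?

K

Reflexive (axiom T): no — f is not related to itself.
Symmetric (axiom B): no — a R d but not d R a.
Euclidean (axiom 5): no — a R d and a R g, but not d R g.
So F validates K; T would additionally require R to be reflexive. The strongest is K.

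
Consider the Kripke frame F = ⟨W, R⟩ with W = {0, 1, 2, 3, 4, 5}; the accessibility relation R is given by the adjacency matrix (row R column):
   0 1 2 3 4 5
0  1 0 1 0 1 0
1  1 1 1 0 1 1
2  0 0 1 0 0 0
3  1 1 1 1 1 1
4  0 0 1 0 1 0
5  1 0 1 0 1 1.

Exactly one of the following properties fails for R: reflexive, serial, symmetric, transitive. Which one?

symmetric

Reflexive: yes — every world is R-related to itself.
Serial: yes — every world has a successor (e.g. 0 R 0).
Symmetric: no — 0 R 2 but not 2 R 0.
Transitive: yes — every two-step R-path is closed by a direct edge.
Only symmetric fails.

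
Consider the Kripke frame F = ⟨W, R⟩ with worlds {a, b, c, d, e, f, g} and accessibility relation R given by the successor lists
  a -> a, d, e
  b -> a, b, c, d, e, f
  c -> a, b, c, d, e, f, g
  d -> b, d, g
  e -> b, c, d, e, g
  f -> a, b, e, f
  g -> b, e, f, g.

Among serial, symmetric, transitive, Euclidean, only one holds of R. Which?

serial

Serial: yes — every world has a successor (e.g. a R a).
Symmetric: no — a R d but not d R a.
Transitive: no — a R d and d R b, but not a R b.
Euclidean: no — a R d and a R e, but not d R e.
Only serial holds.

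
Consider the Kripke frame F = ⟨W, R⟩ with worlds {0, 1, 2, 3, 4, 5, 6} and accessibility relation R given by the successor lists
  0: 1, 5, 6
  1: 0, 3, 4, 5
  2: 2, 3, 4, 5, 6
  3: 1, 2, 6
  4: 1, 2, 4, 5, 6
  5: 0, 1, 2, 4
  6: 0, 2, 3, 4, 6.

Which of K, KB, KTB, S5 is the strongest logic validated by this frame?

Symmetric (axiom B): yes — every pair in R has its reverse in R.
Reflexive (axiom T): no — 0 is not related to itself.
Euclidean (axiom 5): no — 0 R 1 and 0 R 6, but not 1 R 6.
So F validates K, KB; KTB would additionally require R to be reflexive. The strongest is KB.

KB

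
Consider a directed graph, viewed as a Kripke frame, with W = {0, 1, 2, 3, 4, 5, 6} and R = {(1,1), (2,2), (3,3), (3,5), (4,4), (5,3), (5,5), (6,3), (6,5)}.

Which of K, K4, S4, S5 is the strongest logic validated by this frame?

K4

Transitive (axiom 4): yes — every two-step R-path is closed by a direct edge.
Reflexive (axiom T): no — 0 is not related to itself.
Euclidean (axiom 5): yes — any two successors of a common world are R-related.
So F validates K, K4; S4 would additionally require R to be reflexive. The strongest is K4.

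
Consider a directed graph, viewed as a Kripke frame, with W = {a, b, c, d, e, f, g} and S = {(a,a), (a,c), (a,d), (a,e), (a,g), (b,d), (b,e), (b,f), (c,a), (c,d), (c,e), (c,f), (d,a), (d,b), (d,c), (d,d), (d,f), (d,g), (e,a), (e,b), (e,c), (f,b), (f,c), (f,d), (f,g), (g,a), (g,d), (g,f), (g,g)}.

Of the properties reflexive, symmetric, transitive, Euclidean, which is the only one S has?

Reflexive: no — b is not related to itself.
Symmetric: yes — every pair in S has its reverse in S.
Transitive: no — a S c and c S f, but not a S f.
Euclidean: no — a S c and a S g, but not c S g.
Only symmetric holds.

symmetric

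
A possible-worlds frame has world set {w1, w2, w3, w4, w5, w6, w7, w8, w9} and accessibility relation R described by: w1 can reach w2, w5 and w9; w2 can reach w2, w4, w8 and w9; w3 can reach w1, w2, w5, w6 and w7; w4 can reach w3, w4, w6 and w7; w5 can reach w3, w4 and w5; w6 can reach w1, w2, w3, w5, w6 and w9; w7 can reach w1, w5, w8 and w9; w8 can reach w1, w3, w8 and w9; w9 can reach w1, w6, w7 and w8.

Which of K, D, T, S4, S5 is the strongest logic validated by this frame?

D

Serial (axiom D): yes — every world has a successor (e.g. w1 R w2).
Reflexive (axiom T): no — w1 is not related to itself.
Transitive (axiom 4): no — w1 R w2 and w2 R w4, but not w1 R w4.
Euclidean (axiom 5): no — w1 R w2 and w1 R w5, but not w2 R w5.
So F validates K, D; T would additionally require R to be reflexive. The strongest is D.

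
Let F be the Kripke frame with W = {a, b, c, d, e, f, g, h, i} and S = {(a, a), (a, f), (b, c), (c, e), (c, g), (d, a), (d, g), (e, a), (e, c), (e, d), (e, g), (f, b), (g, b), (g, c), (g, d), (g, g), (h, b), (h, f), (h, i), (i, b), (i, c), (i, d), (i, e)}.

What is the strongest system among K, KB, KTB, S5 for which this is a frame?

Symmetric (axiom B): no — a S f but not f S a.
Reflexive (axiom T): no — b is not related to itself.
Euclidean (axiom 5): no — c S g and c S e, but not g S e.
So F validates K; KB would additionally require S to be symmetric. The strongest is K.

K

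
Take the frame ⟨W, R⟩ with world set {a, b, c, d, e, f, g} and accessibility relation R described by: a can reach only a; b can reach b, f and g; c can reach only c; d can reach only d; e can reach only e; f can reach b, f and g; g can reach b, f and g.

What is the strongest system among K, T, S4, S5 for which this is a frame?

S5

Reflexive (axiom T): yes — every world is R-related to itself.
Transitive (axiom 4): yes — every two-step R-path is closed by a direct edge.
Euclidean (axiom 5): yes — any two successors of a common world are R-related.
So F validates K, T, S4, S5. The strongest is S5.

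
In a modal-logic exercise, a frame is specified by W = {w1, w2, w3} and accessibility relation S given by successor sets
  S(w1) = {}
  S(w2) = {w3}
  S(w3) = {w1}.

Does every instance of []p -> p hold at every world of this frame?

Axiom T corresponds to the accessibility relation being reflexive.
Reflexive: no — w1 is not related to itself.

No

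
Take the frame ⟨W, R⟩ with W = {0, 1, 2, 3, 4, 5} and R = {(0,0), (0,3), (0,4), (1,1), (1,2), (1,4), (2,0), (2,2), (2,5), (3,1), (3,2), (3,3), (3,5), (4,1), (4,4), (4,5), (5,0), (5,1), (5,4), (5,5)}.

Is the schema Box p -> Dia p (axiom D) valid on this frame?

Yes

The schema D characterises exactly the serial frames.
Serial: yes — every world has a successor (e.g. 0 R 0).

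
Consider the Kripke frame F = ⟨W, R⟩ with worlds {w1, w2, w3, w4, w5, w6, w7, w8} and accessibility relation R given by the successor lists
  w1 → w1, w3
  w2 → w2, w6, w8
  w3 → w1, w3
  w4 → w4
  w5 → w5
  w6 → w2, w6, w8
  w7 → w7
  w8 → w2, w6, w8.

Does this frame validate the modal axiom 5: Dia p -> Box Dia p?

Axiom 5 corresponds to the accessibility relation being Euclidean.
Euclidean: yes — any two successors of a common world are R-related.

Yes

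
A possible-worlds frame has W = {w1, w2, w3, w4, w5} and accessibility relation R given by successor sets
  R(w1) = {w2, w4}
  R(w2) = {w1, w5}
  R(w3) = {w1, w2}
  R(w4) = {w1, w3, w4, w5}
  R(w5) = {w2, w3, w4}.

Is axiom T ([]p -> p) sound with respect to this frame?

No

The schema T characterises exactly the reflexive frames.
Reflexive: no — w1 is not related to itself.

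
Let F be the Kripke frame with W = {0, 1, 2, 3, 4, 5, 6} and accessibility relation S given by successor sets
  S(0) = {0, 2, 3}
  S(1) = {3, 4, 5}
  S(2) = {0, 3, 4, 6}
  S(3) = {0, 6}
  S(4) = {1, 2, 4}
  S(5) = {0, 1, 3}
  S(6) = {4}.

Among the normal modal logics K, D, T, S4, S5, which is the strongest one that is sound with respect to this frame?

D

Serial (axiom D): yes — every world has a successor (e.g. 0 S 0).
Reflexive (axiom T): no — 1 is not related to itself.
Transitive (axiom 4): no — 0 S 2 and 2 S 4, but not 0 S 4.
Euclidean (axiom 5): no — 0 S 3 and 0 S 2, but not 3 S 2.
So F validates K, D; T would additionally require S to be reflexive. The strongest is D.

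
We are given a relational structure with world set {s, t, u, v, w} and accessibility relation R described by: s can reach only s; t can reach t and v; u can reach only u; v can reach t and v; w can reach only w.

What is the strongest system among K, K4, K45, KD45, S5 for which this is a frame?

S5

Transitive (axiom 4): yes — every two-step R-path is closed by a direct edge.
Euclidean (axiom 5): yes — any two successors of a common world are R-related.
Serial (axiom D): yes — every world has a successor (e.g. s R s).
Reflexive (axiom T): yes — every world is R-related to itself.
So F validates K, K4, K45, KD45, S5. The strongest is S5.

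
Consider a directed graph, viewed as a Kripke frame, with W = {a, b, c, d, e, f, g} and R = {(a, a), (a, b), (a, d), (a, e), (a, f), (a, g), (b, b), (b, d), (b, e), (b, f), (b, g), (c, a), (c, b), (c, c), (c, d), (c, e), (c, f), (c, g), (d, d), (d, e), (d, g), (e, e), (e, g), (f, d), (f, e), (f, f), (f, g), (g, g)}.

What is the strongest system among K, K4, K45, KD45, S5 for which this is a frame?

K4

Transitive (axiom 4): yes — every two-step R-path is closed by a direct edge.
Euclidean (axiom 5): no — a R d and a R b, but not d R b.
Serial (axiom D): yes — every world has a successor (e.g. a R a).
Reflexive (axiom T): yes — every world is R-related to itself.
So F validates K, K4; K45 would additionally require R to be Euclidean. The strongest is K4.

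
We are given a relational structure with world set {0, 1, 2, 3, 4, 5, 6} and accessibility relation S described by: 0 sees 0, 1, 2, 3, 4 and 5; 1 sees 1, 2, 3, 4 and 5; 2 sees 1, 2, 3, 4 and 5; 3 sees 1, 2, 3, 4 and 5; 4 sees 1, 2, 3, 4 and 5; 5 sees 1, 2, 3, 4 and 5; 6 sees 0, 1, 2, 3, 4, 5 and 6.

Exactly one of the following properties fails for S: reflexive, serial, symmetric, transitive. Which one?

symmetric

Reflexive: yes — every world is S-related to itself.
Serial: yes — every world has a successor (e.g. 0 S 0).
Symmetric: no — 0 S 1 but not 1 S 0.
Transitive: yes — every two-step S-path is closed by a direct edge.
Only symmetric fails.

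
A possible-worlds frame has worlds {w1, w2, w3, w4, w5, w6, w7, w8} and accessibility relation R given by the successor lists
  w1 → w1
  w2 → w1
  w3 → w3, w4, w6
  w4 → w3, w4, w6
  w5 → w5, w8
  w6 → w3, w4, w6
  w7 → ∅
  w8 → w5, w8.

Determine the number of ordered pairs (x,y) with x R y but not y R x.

Enumerating: (w2,w1).

1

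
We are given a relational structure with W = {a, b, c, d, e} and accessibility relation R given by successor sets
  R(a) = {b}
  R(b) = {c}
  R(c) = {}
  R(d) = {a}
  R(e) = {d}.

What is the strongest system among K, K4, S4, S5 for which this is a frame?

K

Transitive (axiom 4): no — a R b and b R c, but not a R c.
Reflexive (axiom T): no — a is not related to itself.
Euclidean (axiom 5): no — a R b and a R b, but not b R b.
So F validates K; K4 would additionally require R to be transitive. The strongest is K.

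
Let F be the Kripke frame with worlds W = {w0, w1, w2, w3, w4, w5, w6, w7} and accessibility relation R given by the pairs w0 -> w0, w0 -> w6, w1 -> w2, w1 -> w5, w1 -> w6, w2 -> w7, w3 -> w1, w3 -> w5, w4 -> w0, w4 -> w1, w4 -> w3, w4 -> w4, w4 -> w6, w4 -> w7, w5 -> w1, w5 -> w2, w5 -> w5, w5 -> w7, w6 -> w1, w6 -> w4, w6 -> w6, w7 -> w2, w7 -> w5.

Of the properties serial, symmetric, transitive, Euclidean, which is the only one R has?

Serial: yes — every world has a successor (e.g. w0 R w0).
Symmetric: no — w0 R w6 but not w6 R w0.
Transitive: no — w0 R w6 and w6 R w1, but not w0 R w1.
Euclidean: no — w1 R w2 and w1 R w5, but not w2 R w5.
Only serial holds.

serial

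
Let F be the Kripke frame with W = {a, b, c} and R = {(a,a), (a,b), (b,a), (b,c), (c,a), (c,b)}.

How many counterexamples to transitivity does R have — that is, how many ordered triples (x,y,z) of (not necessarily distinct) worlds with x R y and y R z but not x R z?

Enumerating: (a,b,c), (b,a,b), (b,c,b), (c,b,c).

4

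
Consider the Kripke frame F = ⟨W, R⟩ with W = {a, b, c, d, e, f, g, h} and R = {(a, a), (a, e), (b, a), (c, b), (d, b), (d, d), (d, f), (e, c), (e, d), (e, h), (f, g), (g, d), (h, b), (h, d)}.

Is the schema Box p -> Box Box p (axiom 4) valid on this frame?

No

Axiom 4 corresponds to the accessibility relation being transitive.
Transitive: no — a R e and e R c, but not a R c.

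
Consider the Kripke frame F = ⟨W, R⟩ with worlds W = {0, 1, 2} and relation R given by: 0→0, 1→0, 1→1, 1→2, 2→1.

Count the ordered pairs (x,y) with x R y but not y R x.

Enumerating: (1,0).

1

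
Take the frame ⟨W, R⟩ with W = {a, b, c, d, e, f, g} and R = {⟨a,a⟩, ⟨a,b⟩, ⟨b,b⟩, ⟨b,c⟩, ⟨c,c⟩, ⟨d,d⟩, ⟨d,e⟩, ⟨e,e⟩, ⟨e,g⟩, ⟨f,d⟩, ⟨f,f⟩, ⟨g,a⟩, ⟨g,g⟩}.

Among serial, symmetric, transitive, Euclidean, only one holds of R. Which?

Serial: yes — every world has a successor (e.g. a R a).
Symmetric: no — a R b but not b R a.
Transitive: no — a R b and b R c, but not a R c.
Euclidean: no — a R b and a R a, but not b R a.
Only serial holds.

serial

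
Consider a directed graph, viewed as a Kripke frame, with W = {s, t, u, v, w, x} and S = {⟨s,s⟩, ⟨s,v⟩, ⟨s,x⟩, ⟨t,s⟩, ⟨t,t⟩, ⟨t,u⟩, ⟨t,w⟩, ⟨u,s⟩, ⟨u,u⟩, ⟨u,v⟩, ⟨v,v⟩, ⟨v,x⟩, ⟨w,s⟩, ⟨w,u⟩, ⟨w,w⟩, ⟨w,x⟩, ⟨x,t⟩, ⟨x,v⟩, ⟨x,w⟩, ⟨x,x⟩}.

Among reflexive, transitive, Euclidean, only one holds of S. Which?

Reflexive: yes — every world is S-related to itself.
Transitive: no — s S x and x S t, but not s S t.
Euclidean: no — t S s and t S u, but not s S u.
Only reflexive holds.

reflexive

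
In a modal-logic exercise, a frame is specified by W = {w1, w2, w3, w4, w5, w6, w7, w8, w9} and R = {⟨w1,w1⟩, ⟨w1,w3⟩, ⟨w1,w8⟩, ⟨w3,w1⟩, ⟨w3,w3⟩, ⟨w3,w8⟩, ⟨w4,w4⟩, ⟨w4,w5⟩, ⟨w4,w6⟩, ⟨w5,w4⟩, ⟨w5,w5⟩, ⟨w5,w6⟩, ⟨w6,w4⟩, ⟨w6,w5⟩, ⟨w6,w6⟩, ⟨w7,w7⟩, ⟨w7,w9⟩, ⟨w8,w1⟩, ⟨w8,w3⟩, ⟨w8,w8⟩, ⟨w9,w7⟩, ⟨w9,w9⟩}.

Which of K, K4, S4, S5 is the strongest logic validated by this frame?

Transitive (axiom 4): yes — every two-step R-path is closed by a direct edge.
Reflexive (axiom T): no — w2 is not related to itself.
Euclidean (axiom 5): yes — any two successors of a common world are R-related.
So F validates K, K4; S4 would additionally require R to be reflexive. The strongest is K4.

K4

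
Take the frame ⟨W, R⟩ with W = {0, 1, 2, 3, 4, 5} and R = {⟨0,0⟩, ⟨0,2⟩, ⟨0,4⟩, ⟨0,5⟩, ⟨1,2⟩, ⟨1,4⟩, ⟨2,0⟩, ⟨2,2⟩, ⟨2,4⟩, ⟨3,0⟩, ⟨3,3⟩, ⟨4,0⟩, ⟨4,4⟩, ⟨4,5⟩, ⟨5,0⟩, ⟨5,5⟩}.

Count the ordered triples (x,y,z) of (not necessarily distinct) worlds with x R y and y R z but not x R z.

Enumerating: (1,2,0), (1,4,0), (1,4,5), (2,0,5), (2,4,5), (3,0,2), (3,0,4), (3,0,5), (4,0,2), (5,0,2), (5,0,4).

11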